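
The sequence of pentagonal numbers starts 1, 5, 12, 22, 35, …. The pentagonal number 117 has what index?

9

Set n(3n−1)/2 = 117, giving 3n² − n − 234 = 0.
The discriminant is 1 + 24·117 = 2809, and √2809 = 53.
So n = (1 + 53) / 6 = 54/6 = 9.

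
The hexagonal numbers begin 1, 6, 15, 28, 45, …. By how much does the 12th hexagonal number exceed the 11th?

Consecutive hexagonal numbers differ by 4n − 3: here 4·12 − 3 = 45.

45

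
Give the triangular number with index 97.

The 97th triangular number is n(n+1)/2 with n = 97.
97·98/2 = 9506/2 = 4753.

4753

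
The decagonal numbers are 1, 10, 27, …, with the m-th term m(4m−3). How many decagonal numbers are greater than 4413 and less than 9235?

15

The n-th decagonal number is n(4n−3).
Smallest index with value > 4413: n = 34 (giving 4522).
Largest index with value < 9235: n = 48 (giving 9072).
Indices 34 through 48: 15 terms.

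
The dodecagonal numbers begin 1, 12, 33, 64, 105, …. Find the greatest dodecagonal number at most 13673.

13312

Solve n(5n−4) ≤ 13673 for integer n.
n = 52 gives 13312 ≤ 13673, while n = 53 gives 13833 > 13673; so the answer is 13312.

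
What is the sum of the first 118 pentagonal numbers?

Σ i(3i−1)/2 = (3Σi² − Σi) / 2 over i = 1..118.
Σi = 7021 and Σi² = 554659.
(3·554659 − 1·7021) / 2 = 1656956/2 = 828478.

828478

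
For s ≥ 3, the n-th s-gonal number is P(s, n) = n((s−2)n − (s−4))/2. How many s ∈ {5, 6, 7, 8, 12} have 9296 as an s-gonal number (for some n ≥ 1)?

s = 5: P(5, 78) = 9087 and P(5, 79) = 9322; 9296 is not s-gonal.
s = 6: P(6, 68) = 9180 and P(6, 69) = 9453; 9296 is not s-gonal.
s = 7: P(7, 61) = 9211 and P(7, 62) = 9517; 9296 is not s-gonal.
s = 8: P(8, 56) = 9296. ✓
s = 12: P(12, 43) = 9073 and P(12, 44) = 9504; 9296 is not s-gonal.
Hits: s ∈ {8} → 1.

1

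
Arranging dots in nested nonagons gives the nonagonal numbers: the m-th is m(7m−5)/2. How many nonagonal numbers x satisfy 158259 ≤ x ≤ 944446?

The n-th nonagonal number is n(7n−5)/2.
Smallest index with value ≥ 158259: n = 213 (giving 158259).
Largest index with value ≤ 944446: n = 519 (giving 941466).
Indices 213 through 519: 307 terms.

307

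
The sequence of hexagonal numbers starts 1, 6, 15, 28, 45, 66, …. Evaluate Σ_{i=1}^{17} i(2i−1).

Σ i(2i−1) = 2Σi² − Σi over i = 1..17.
Σi = 153 and Σi² = 1785.
2·1785 − 1·153 = 3417.

3417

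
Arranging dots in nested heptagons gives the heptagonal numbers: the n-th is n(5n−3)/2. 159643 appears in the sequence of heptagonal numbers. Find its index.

Set n(5n−3)/2 = 159643, giving 5n² − 3n − 319286 = 0.
The discriminant is 9 + 40·159643 = 6385729, and √6385729 = 2527.
So n = (3 + 2527) / 10 = 2530/10 = 253.
Check: 253·(5·253 − 3)/2 = 159643. ✓

253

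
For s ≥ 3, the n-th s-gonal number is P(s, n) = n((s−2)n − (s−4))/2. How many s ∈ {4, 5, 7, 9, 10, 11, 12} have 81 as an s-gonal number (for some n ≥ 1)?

s = 4: P(4, 9) = 81. ✓
s = 5: P(5, 7) = 70 and P(5, 8) = 92; 81 is not s-gonal.
s = 7: P(7, 6) = 81. ✓
s = 9: P(9, 5) = 75 and P(9, 6) = 111; 81 is not s-gonal.
s = 10: P(10, 4) = 52 and P(10, 5) = 85; 81 is not s-gonal.
s = 11: P(11, 4) = 58 and P(11, 5) = 95; 81 is not s-gonal.
s = 12: P(12, 4) = 64 and P(12, 5) = 105; 81 is not s-gonal.
Hits: s ∈ {4, 7} → 2.

2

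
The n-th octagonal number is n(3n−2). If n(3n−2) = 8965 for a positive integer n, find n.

55

Set n(3n−2) = 8965, giving 3n² − 2n − 8965 = 0.
The discriminant is 4 + 12·8965 = 107584, and √107584 = 328.
So n = (2 + 328) / 6 = 330/6 = 55.
Check: 55·(3·55 − 2) = 8965. ✓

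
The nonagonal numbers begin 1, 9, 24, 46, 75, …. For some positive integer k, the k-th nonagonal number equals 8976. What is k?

Set n(7n−5)/2 = 8976, giving 7n² − 5n − 17952 = 0.
The discriminant is 25 + 56·8976 = 502681, and √502681 = 709.
So n = (5 + 709) / 14 = 714/14 = 51.

51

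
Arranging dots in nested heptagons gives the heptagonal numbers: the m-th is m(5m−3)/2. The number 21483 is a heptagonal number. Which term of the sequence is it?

93

Set n(5n−3)/2 = 21483, giving 5n² − 3n − 42966 = 0.
So n = (3 + 927) / 10 = 930/10 = 93.
Check: 93·(5·93 − 3)/2 = 21483. ✓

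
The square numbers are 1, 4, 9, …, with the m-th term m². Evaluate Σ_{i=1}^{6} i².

Σ_{i=1}^{6} i² = 6·7·13/6 = 91.

91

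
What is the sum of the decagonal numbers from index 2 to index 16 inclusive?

Σ i(4i−3) = 4Σi² − 3Σi over i = 2..16.
Σi = 136 − 1 = 135 and Σi² = 1496 − 1 = 1495.
4·1495 − 3·135 = 5575.

5575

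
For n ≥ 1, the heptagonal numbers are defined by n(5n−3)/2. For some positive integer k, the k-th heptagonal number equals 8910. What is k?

Set n(5n−3)/2 = 8910, giving 5n² − 3n − 17820 = 0.
The discriminant is 9 + 40·8910 = 356409, and √356409 = 597.
So n = (3 + 597) / 10 = 600/10 = 60.
Check: 60·(5·60 − 3)/2 = 8910. ✓

60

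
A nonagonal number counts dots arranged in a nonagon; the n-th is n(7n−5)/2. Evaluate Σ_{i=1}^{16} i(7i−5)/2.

4896

Σ i(7i−5)/2 = (7Σi² − 5Σi) / 2 over i = 1..16.
Σi = 136 and Σi² = 1496.
(7·1496 − 5·136) / 2 = 9792/2 = 4896.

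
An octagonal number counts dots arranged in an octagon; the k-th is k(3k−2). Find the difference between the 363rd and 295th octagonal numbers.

363·(3·363 − 2) = 394581 and 295·(3·295 − 2) = 260485.
Difference: 394581 − 260485 = 134096.

134096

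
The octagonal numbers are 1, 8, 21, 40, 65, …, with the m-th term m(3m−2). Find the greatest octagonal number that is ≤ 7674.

7400

Solve n(3n−2) ≤ 7674 for integer n.
n = 50 gives 7400 ≤ 7674, while n = 51 gives 7701 > 7674; so the answer is 7400.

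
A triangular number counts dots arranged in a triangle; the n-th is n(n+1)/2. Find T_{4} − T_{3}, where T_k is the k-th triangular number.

4

Consecutive triangular numbers differ by n: T_{4} − T_{3} = 4.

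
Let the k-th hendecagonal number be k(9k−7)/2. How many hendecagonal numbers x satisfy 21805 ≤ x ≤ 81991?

The n-th hendecagonal number is n(9n−7)/2.
Smallest index with value ≥ 21805: n = 70 (giving 21805).
Largest index with value ≤ 81991: n = 135 (giving 81540).
Indices 70 through 135: 66 terms.

66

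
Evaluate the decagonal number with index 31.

3751

The 31st decagonal number is n(4n−3) with n = 31.
31·(4·31 − 3) = 31·121 = 3751.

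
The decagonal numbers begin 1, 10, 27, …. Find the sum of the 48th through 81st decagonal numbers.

572305

Σ i(4i−3) = 4Σi² − 3Σi over i = 48..81.
Σi = 3321 − 1128 = 2193 and Σi² = 180441 − 35720 = 144721.
4·144721 − 3·2193 = 572305.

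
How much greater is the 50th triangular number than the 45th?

240

50·51/2 = 1275 and 45·46/2 = 1035.
Difference: 1275 − 1035 = 240.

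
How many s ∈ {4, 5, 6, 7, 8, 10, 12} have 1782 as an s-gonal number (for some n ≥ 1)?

1

s = 4: P(4, 42) = 1764 and P(4, 43) = 1849; 1782 is not s-gonal.
s = 5: P(5, 34) = 1717 and P(5, 35) = 1820; 1782 is not s-gonal.
s = 6: P(6, 30) = 1770 and P(6, 31) = 1891; 1782 is not s-gonal.
s = 7: P(7, 27) = 1782. ✓
s = 8: P(8, 24) = 1680 and P(8, 25) = 1825; 1782 is not s-gonal.
s = 10: P(10, 21) = 1701 and P(10, 22) = 1870; 1782 is not s-gonal.
s = 12: P(12, 19) = 1729 and P(12, 20) = 1920; 1782 is not s-gonal.
Hits: s ∈ {7} → 1.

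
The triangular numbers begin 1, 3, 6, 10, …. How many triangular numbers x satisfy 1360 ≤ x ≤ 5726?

The n-th triangular number is n(n+1)/2.
Smallest index with value ≥ 1360: n = 52 (giving 1378).
Largest index with value ≤ 5726: n = 106 (giving 5671).
Indices 52 through 106: 55 terms.

55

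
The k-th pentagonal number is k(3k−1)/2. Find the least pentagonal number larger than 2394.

Solve n(3n−1)/2 > 2394 for integer n.
The largest n with value ≤ 2394 is 40 (since 2380 ≤ 2394 < 2501), so the first above is n = 41, value 2501.

2501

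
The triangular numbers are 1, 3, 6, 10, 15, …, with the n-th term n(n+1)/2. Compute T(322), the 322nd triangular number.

52003

The 322nd triangular number is n(n+1)/2 with n = 322.
322·323/2 = 104006/2 = 52003.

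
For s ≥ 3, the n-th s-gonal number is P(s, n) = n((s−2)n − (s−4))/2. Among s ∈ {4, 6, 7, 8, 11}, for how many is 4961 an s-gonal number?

s = 4: P(4, 70) = 4900 and P(4, 71) = 5041; 4961 is not s-gonal.
s = 6: P(6, 50) = 4950 and P(6, 51) = 5151; 4961 is not s-gonal.
s = 7: P(7, 44) = 4774 and P(7, 45) = 4995; 4961 is not s-gonal.
s = 8: P(8, 41) = 4961. ✓
s = 11: P(11, 33) = 4785 and P(11, 34) = 5083; 4961 is not s-gonal.
Hits: s ∈ {8} → 1.

1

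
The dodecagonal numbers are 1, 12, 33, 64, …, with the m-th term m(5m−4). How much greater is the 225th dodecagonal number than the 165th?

225·(5·225 − 4) = 252225 and 165·(5·165 − 4) = 135465.
Difference: 252225 − 135465 = 116760.

116760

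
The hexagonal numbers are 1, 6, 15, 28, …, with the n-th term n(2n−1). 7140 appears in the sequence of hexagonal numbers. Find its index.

Set n(2n−1) = 7140, giving 2n² − n − 7140 = 0.
So n = (1 + 239) / 4 = 240/4 = 60.
Check: 60·(2·60 − 1) = 7140. ✓

60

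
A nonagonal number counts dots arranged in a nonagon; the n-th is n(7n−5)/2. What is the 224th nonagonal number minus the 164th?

81330

224·(7·224 − 5)/2 = 175056 and 164·(7·164 − 5)/2 = 93726.
Difference: 175056 − 93726 = 81330.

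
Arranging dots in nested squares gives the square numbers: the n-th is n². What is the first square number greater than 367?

400

Solve n² > 367 for integer n.
The largest n with value ≤ 367 is 19 (since 361 ≤ 367 < 400), so the first above is n = 20, value 400.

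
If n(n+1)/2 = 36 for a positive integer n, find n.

8

Set n(n+1)/2 = 36, giving n² + n − 72 = 0.
So n = (-1 + 17) / 2 = 16/2 = 8.
Check: 8·9/2 = 36. ✓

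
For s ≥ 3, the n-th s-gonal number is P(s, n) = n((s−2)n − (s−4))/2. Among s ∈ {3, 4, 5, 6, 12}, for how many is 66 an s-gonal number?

s = 3: P(3, 11) = 66. ✓
s = 4: P(4, 8) = 64 and P(4, 9) = 81; 66 is not s-gonal.
s = 5: P(5, 6) = 51 and P(5, 7) = 70; 66 is not s-gonal.
s = 6: P(6, 6) = 66. ✓
s = 12: P(12, 4) = 64 and P(12, 5) = 105; 66 is not s-gonal.
Hits: s ∈ {3, 6} → 2.

2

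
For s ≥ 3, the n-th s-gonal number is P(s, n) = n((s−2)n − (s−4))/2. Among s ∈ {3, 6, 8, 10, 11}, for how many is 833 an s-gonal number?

s = 3: P(3, 40) = 820 and P(3, 41) = 861; 833 is not s-gonal.
s = 6: P(6, 20) = 780 and P(6, 21) = 861; 833 is not s-gonal.
s = 8: P(8, 17) = 833. ✓
s = 10: P(10, 14) = 742 and P(10, 15) = 855; 833 is not s-gonal.
s = 11: P(11, 14) = 833. ✓
Hits: s ∈ {8, 11} → 2.

2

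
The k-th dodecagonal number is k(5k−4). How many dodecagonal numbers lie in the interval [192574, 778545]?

199

The n-th dodecagonal number is n(5n−4).
Smallest index with value ≥ 192574: n = 197 (giving 193257).
Largest index with value ≤ 778545: n = 395 (giving 778545).
Indices 197 through 395: 199 terms.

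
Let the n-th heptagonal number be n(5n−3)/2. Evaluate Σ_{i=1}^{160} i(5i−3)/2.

3426080

Σ i(5i−3)/2 = (5Σi² − 3Σi) / 2 over i = 1..160.
Σi = 12880 and Σi² = 1378160.
(5·1378160 − 3·12880) / 2 = 6852160/2 = 3426080.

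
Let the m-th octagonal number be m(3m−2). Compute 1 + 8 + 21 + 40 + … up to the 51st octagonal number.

Σ i(3i−2) = 3Σi² − 2Σi over i = 1..51.
Σi = 1326 and Σi² = 45526.
3·45526 − 2·1326 = 133926.

133926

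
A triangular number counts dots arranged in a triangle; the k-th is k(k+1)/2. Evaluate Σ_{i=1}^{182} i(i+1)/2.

Σ i(i+1)/2 = (Σi² + Σi) / 2 over i = 1..182.
Σi = 16653 and Σi² = 2026115.
(1·2026115 + 1·16653) / 2 = 2042768/2 = 1021384.

1021384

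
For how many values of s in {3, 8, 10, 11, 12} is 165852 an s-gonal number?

s = 3: P(3, 575) = 165600 and P(3, 576) = 166176; 165852 is not s-gonal.
s = 8: P(8, 235) = 165205 and P(8, 236) = 166616; 165852 is not s-gonal.
s = 10: P(10, 204) = 165852. ✓
s = 11: P(11, 192) = 165216 and P(11, 193) = 166945; 165852 is not s-gonal.
s = 12: P(12, 182) = 164892 and P(12, 183) = 166713; 165852 is not s-gonal.
Hits: s ∈ {10} → 1.

1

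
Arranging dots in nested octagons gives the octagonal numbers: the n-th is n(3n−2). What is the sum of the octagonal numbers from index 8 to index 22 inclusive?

Σ i(3i−2) = 3Σi² − 2Σi over i = 8..22.
Σi = 253 − 28 = 225 and Σi² = 3795 − 140 = 3655.
3·3655 − 2·225 = 10515.

10515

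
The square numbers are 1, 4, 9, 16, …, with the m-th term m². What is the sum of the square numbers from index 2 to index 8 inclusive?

203

Σ_{i=2}^{8} i² = 204 − 1 = 203.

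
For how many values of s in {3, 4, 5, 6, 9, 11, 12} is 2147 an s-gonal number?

s = 3: P(3, 65) = 2145 and P(3, 66) = 2211; 2147 is not s-gonal.
s = 4: P(4, 46) = 2116 and P(4, 47) = 2209; 2147 is not s-gonal.
s = 5: P(5, 38) = 2147. ✓
s = 6: P(6, 33) = 2145 and P(6, 34) = 2278; 2147 is not s-gonal.
s = 9: P(9, 25) = 2125 and P(9, 26) = 2301; 2147 is not s-gonal.
s = 11: P(11, 22) = 2101 and P(11, 23) = 2300; 2147 is not s-gonal.
s = 12: P(12, 21) = 2121 and P(12, 22) = 2332; 2147 is not s-gonal.
Hits: s ∈ {5} → 1.

1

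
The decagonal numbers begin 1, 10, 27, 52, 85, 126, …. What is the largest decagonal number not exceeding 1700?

1540

Solve n(4n−3) ≤ 1700 for integer n.
n = 20 gives 1540 ≤ 1700, while n = 21 gives 1701 > 1700; so the answer is 1540.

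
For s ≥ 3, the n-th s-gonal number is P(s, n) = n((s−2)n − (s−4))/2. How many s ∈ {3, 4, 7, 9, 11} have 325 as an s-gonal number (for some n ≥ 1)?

s = 3: P(3, 25) = 325. ✓
s = 4: P(4, 18) = 324 and P(4, 19) = 361; 325 is not s-gonal.
s = 7: P(7, 11) = 286 and P(7, 12) = 342; 325 is not s-gonal.
s = 9: P(9, 10) = 325. ✓
s = 11: P(11, 8) = 260 and P(11, 9) = 333; 325 is not s-gonal.
Hits: s ∈ {3, 9} → 2.

2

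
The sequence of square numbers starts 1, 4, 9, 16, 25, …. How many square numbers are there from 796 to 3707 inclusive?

The n-th square number is n².
Smallest index with value ≥ 796: n = 29 (giving 841).
Largest index with value ≤ 3707: n = 60 (giving 3600).
Indices 29 through 60: 32 terms.

32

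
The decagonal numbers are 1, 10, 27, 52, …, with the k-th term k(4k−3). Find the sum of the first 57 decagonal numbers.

Σ i(4i−3) = 4Σi² − 3Σi over i = 1..57.
Σi = 1653 and Σi² = 63365.
4·63365 − 3·1653 = 248501.

248501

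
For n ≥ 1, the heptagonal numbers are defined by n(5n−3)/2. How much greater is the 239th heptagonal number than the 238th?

Consecutive heptagonal numbers differ by 5n − 4: here 5·239 − 4 = 1191.

1191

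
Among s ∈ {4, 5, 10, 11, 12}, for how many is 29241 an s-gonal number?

s = 4: P(4, 171) = 29241. ✓
s = 5: P(5, 139) = 28912 and P(5, 140) = 29330; 29241 is not s-gonal.
s = 10: P(10, 85) = 28645 and P(10, 86) = 29326; 29241 is not s-gonal.
s = 11: P(11, 81) = 29241. ✓
s = 12: P(12, 76) = 28576 and P(12, 77) = 29337; 29241 is not s-gonal.
Hits: s ∈ {4, 11} → 2.

2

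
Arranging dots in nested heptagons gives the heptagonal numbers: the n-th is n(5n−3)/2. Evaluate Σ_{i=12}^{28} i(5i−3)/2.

17510

Σ i(5i−3)/2 = (5Σi² − 3Σi) / 2 over i = 12..28.
Σi = 406 − 66 = 340 and Σi² = 7714 − 506 = 7208.
(5·7208 − 3·340) / 2 = 35020/2 = 17510.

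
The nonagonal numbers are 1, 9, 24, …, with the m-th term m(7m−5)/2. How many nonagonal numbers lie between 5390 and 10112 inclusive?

The n-th nonagonal number is n(7n−5)/2.
Smallest index with value ≥ 5390: n = 40 (giving 5500).
Largest index with value ≤ 10112: n = 54 (giving 10071).
Indices 40 through 54: 15 terms.

15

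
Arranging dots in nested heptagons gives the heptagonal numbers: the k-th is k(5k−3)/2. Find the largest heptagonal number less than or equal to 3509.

Solve n(5n−3)/2 ≤ 3509 for integer n.
n = 37 gives 3367 ≤ 3509, while n = 38 gives 3553 > 3509; so the answer is 3367.

3367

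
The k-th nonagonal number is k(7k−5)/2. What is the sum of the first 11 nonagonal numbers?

Σ i(7i−5)/2 = (7Σi² − 5Σi) / 2 over i = 1..11.
Σi = 66 and Σi² = 506.
(7·506 − 5·66) / 2 = 3212/2 = 1606.

1606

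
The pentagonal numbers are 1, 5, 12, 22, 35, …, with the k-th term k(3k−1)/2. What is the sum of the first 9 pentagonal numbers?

405

Σ i(3i−1)/2 = (3Σi² − Σi) / 2 over i = 1..9.
Σi = 45 and Σi² = 285.
(3·285 − 1·45) / 2 = 810/2 = 405.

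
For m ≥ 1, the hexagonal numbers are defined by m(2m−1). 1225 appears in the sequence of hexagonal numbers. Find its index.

Set n(2n−1) = 1225, giving 2n² − n − 1225 = 0.
So n = (1 + 99) / 4 = 100/4 = 25.
Check: 25·(2·25 − 1) = 1225. ✓

25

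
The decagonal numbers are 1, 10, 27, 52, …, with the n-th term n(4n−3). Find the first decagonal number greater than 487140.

Solve n(4n−3) > 487140 for integer n.
The largest n with value ≤ 487140 is 349 (since 486157 ≤ 487140 < 488950), so the first above is n = 350, value 488950.

488950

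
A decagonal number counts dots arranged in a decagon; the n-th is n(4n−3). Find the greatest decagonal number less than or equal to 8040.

7965

Solve n(4n−3) ≤ 8040 for integer n.
n = 45 gives 7965 ≤ 8040, while n = 46 gives 8326 > 8040; so the answer is 7965.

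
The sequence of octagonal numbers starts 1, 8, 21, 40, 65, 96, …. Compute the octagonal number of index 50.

50·(3·50 − 2) = 50·148 = 7400.

7400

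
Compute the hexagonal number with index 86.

14706

86·(2·86 − 1) = 86·171 = 14706.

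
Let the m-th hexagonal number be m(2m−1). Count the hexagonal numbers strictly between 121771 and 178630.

The n-th hexagonal number is n(2n−1).
Smallest index with value > 121771: n = 248 (giving 122760).
Largest index with value < 178630: n = 299 (giving 178503).
Indices 248 through 299: 52 terms.

52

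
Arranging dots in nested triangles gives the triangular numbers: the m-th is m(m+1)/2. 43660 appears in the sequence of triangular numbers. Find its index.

295

Set n(n+1)/2 = 43660, giving n² + n − 87320 = 0.
The discriminant is 1 + 8·43660 = 349281, and √349281 = 591.
So n = (-1 + 591) / 2 = 590/2 = 295.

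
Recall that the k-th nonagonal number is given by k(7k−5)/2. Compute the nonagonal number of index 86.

25671

The 86th nonagonal number is n(7n−5)/2 with n = 86.
86·(7·86 − 5)/2 = 86·597/2 = 25671.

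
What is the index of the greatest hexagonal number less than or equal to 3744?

43

Solve n(2n−1) ≤ 3744 for integer n.
n = 43 gives 3655 ≤ 3744, while n = 44 gives 3828 > 3744; so the answer is index 43.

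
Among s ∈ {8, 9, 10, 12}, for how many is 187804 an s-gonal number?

s = 8: P(8, 250) = 187000 and P(8, 251) = 188501; 187804 is not s-gonal.
s = 9: P(9, 232) = 187804. ✓
s = 10: P(10, 217) = 187705 and P(10, 218) = 189442; 187804 is not s-gonal.
s = 12: P(12, 194) = 187404 and P(12, 195) = 189345; 187804 is not s-gonal.
Hits: s ∈ {9} → 1.

1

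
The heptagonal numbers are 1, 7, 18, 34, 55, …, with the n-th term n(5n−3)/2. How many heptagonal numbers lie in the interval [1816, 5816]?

The n-th heptagonal number is n(5n−3)/2.
Smallest index with value ≥ 1816: n = 28 (giving 1918).
Largest index with value ≤ 5816: n = 48 (giving 5688).
Indices 28 through 48: 21 terms.

21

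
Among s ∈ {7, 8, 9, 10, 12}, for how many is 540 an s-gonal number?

2

s = 7: P(7, 15) = 540. ✓
s = 8: P(8, 13) = 481 and P(8, 14) = 560; 540 is not s-gonal.
s = 9: P(9, 12) = 474 and P(9, 13) = 559; 540 is not s-gonal.
s = 10: P(10, 12) = 540. ✓
s = 12: P(12, 10) = 460 and P(12, 11) = 561; 540 is not s-gonal.
Hits: s ∈ {7, 10} → 2.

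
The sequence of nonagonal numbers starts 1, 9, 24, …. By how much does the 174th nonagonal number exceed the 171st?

174·(7·174 − 5)/2 = 105531 and 171·(7·171 − 5)/2 = 101916.
Difference: 105531 − 101916 = 3615.

3615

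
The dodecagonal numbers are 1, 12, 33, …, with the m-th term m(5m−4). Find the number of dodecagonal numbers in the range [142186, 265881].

The n-th dodecagonal number is n(5n−4).
Smallest index with value ≥ 142186: n = 170 (giving 143820).
Largest index with value ≤ 265881: n = 231 (giving 265881).
Indices 170 through 231: 62 terms.

62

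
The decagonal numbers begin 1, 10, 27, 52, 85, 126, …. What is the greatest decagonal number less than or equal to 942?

Solve n(4n−3) ≤ 942 for integer n.
n = 15 gives 855 ≤ 942, while n = 16 gives 976 > 942; so the answer is 855.

855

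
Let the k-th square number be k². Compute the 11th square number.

121

11² = 121.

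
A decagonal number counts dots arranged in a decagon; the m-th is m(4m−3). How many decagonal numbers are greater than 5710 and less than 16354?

26

The n-th decagonal number is n(4n−3).
Smallest index with value > 5710: n = 39 (giving 5967).
Largest index with value < 16354: n = 64 (giving 16192).
Indices 39 through 64: 26 terms.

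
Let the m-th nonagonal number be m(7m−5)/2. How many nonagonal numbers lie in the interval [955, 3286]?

The n-th nonagonal number is n(7n−5)/2.
Smallest index with value ≥ 955: n = 17 (giving 969).
Largest index with value ≤ 3286: n = 31 (giving 3286).
Indices 17 through 31: 15 terms.

15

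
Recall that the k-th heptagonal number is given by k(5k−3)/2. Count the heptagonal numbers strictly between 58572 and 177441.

113

The n-th heptagonal number is n(5n−3)/2.
Smallest index with value > 58572: n = 154 (giving 59059).
Largest index with value < 177441: n = 266 (giving 176491).
Indices 154 through 266: 113 terms.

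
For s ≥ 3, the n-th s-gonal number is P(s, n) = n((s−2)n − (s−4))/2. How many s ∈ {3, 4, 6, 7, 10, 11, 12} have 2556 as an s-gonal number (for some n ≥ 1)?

2

s = 3: P(3, 71) = 2556. ✓
s = 4: P(4, 50) = 2500 and P(4, 51) = 2601; 2556 is not s-gonal.
s = 6: P(6, 36) = 2556. ✓
s = 7: P(7, 32) = 2512 and P(7, 33) = 2673; 2556 is not s-gonal.
s = 10: P(10, 25) = 2425 and P(10, 26) = 2626; 2556 is not s-gonal.
s = 11: P(11, 24) = 2508 and P(11, 25) = 2725; 2556 is not s-gonal.
s = 12: P(12, 23) = 2553 and P(12, 24) = 2784; 2556 is not s-gonal.
Hits: s ∈ {3, 6} → 2.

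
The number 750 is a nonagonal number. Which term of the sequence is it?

15

Set n(7n−5)/2 = 750, giving 7n² − 5n − 1500 = 0.
The discriminant is 25 + 56·750 = 42025, and √42025 = 205.
So n = (5 + 205) / 14 = 210/14 = 15.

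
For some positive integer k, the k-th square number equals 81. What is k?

9

We need n² = 81, so n = √81 = 9.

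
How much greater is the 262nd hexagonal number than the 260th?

262·(2·262 − 1) = 137026 and 260·(2·260 − 1) = 134940.
Difference: 137026 − 134940 = 2086.

2086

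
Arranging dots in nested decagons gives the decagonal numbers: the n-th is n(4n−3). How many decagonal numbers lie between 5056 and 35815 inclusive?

The n-th decagonal number is n(4n−3).
Smallest index with value ≥ 5056: n = 36 (giving 5076).
Largest index with value ≤ 35815: n = 95 (giving 35815).
Indices 36 through 95: 60 terms.

60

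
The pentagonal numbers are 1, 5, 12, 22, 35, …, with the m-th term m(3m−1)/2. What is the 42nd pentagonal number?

The 42nd pentagonal number is n(3n−1)/2 with n = 42.
42·(3·42 − 1)/2 = 42·125/2 = 2625.

2625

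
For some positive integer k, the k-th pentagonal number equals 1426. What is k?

Set n(3n−1)/2 = 1426, giving 3n² − n − 2852 = 0.
The discriminant is 1 + 24·1426 = 34225, and √34225 = 185.
So n = (1 + 185) / 6 = 186/6 = 31.

31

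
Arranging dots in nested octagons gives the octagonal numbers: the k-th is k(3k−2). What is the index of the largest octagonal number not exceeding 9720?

57

Solve n(3n−2) ≤ 9720 for integer n.
n = 57 gives 9633 ≤ 9720, while n = 58 gives 9976 > 9720; so the answer is index 57.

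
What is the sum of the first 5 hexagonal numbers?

95

Σ i(2i−1) = 2Σi² − Σi over i = 1..5.
Σi = 15 and Σi² = 55.
2·55 − 1·15 = 95.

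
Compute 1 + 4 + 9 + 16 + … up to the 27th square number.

6930

Σ_{i=1}^{27} i² = 27·28·55/6 = 6930.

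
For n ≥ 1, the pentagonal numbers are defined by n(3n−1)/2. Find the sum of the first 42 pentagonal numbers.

37926

Σ i(3i−1)/2 = (3Σi² − Σi) / 2 over i = 1..42.
Σi = 903 and Σi² = 25585.
(3·25585 − 1·903) / 2 = 75852/2 = 37926.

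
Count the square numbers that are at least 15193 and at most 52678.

The n-th square number is n².
Smallest index with value ≥ 15193: n = 124 (giving 15376).
Largest index with value ≤ 52678: n = 229 (giving 52441).
Indices 124 through 229: 106 terms.

106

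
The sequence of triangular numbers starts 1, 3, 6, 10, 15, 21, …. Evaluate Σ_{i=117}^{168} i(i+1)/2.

Σ i(i+1)/2 = (Σi² + Σi) / 2 over i = 117..168.
Σi = 14196 − 6786 = 7410 and Σi² = 1594684 − 527046 = 1067638.
(1·1067638 + 1·7410) / 2 = 1075048/2 = 537524.

537524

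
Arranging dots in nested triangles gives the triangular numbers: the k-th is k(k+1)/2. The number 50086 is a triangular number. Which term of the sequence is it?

Set n(n+1)/2 = 50086, giving n² + n − 100172 = 0.
The discriminant is 1 + 8·50086 = 400689, and √400689 = 633.
So n = (-1 + 633) / 2 = 632/2 = 316.

316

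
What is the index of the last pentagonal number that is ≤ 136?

Solve n(3n−1)/2 ≤ 136 for integer n.
n = 9 gives 117 ≤ 136, while n = 10 gives 145 > 136; so the answer is index 9.

9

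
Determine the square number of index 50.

The 50th square number is n² with n = 50.
50² = 2500.

2500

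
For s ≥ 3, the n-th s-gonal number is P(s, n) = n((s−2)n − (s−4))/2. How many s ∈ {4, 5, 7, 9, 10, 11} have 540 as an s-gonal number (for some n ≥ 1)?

s = 4: P(4, 23) = 529 and P(4, 24) = 576; 540 is not s-gonal.
s = 5: P(5, 19) = 532 and P(5, 20) = 590; 540 is not s-gonal.
s = 7: P(7, 15) = 540. ✓
s = 9: P(9, 12) = 474 and P(9, 13) = 559; 540 is not s-gonal.
s = 10: P(10, 12) = 540. ✓
s = 11: P(11, 11) = 506 and P(11, 12) = 606; 540 is not s-gonal.
Hits: s ∈ {7, 10} → 2.

2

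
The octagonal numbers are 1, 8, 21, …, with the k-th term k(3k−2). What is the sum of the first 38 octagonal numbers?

Σ i(3i−2) = 3Σi² − 2Σi over i = 1..38.
Σi = 741 and Σi² = 19019.
3·19019 − 2·741 = 55575.

55575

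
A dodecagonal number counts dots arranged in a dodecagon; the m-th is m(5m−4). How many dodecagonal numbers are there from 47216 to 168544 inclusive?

The n-th dodecagonal number is n(5n−4).
Smallest index with value ≥ 47216: n = 98 (giving 47628).
Largest index with value ≤ 168544: n = 184 (giving 168544).
Indices 98 through 184: 87 terms.

87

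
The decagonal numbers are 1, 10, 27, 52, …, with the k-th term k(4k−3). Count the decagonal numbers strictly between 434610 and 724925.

96

The n-th decagonal number is n(4n−3).
Smallest index with value > 434610: n = 331 (giving 437251).
Largest index with value < 724925: n = 426 (giving 724626).
Indices 331 through 426: 96 terms.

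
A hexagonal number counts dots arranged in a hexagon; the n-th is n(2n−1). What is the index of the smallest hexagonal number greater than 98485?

223

Solve n(2n−1) > 98485 for integer n.
The largest n with value ≤ 98485 is 222 (since 98346 ≤ 98485 < 99235), so the first above is n = 223, value 99235.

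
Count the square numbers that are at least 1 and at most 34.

5

The n-th square number is n².
Smallest index with value ≥ 1: n = 1 (giving 1).
Largest index with value ≤ 34: n = 5 (giving 25).
Indices 1 through 5: 5 terms.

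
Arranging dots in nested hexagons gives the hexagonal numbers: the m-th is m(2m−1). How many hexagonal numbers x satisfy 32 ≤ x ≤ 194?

The n-th hexagonal number is n(2n−1).
Smallest index with value ≥ 32: n = 5 (giving 45).
Largest index with value ≤ 194: n = 10 (giving 190).
Indices 5 through 10: 6 terms.

6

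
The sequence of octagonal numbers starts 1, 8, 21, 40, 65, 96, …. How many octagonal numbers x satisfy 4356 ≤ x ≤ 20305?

The n-th octagonal number is n(3n−2).
Smallest index with value ≥ 4356: n = 39 (giving 4485).
Largest index with value ≤ 20305: n = 82 (giving 20008).
Indices 39 through 82: 44 terms.

44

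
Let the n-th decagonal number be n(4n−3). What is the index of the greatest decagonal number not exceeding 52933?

115

Solve n(4n−3) ≤ 52933 for integer n.
n = 115 gives 52555 ≤ 52933, while n = 116 gives 53476 > 52933; so the answer is index 115.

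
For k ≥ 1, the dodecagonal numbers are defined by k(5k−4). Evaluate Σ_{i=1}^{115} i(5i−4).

Σ i(5i−4) = 5Σi² − 4Σi over i = 1..115.
Σi = 6670 and Σi² = 513590.
5·513590 − 4·6670 = 2541270.

2541270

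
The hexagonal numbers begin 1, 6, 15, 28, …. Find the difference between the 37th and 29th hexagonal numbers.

37·(2·37 − 1) = 2701 and 29·(2·29 − 1) = 1653.
Difference: 2701 − 1653 = 1048.

1048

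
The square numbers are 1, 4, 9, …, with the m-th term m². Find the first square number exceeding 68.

81

Solve n² > 68 for integer n.
The largest n with value ≤ 68 is 8 (since 64 ≤ 68 < 81), so the first above is n = 9, value 81.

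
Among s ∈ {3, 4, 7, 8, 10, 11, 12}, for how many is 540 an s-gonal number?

s = 3: P(3, 32) = 528 and P(3, 33) = 561; 540 is not s-gonal.
s = 4: P(4, 23) = 529 and P(4, 24) = 576; 540 is not s-gonal.
s = 7: P(7, 15) = 540. ✓
s = 8: P(8, 13) = 481 and P(8, 14) = 560; 540 is not s-gonal.
s = 10: P(10, 12) = 540. ✓
s = 11: P(11, 11) = 506 and P(11, 12) = 606; 540 is not s-gonal.
s = 12: P(12, 10) = 460 and P(12, 11) = 561; 540 is not s-gonal.
Hits: s ∈ {7, 10} → 2.

2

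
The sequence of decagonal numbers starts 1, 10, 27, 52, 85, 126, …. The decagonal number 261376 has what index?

Set n(4n−3) = 261376, giving 4n² − 3n − 261376 = 0.
The discriminant is 9 + 16·261376 = 4182025, and √4182025 = 2045.
So n = (3 + 2045) / 8 = 2048/8 = 256.
Check: 256·(4·256 − 3) = 261376. ✓

256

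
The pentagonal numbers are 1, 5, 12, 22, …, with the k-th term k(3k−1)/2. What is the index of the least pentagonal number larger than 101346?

261

Solve n(3n−1)/2 > 101346 for integer n.
The largest n with value ≤ 101346 is 260 (since 101270 ≤ 101346 < 102051), so the first above is n = 261, value 102051.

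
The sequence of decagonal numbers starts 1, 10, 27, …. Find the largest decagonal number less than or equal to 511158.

508725

Solve n(4n−3) ≤ 511158 for integer n.
n = 357 gives 508725 ≤ 511158, while n = 358 gives 511582 > 511158; so the answer is 508725.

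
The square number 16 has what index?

We need n² = 16, so n = √16 = 4.
Check: 4² = 16. ✓

4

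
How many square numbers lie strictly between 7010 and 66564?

The n-th square number is n².
Smallest index with value > 7010: n = 84 (giving 7056).
Largest index with value < 66564: n = 257 (giving 66049).
Indices 84 through 257: 174 terms.

174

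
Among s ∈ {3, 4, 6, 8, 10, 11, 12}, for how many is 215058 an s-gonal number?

s = 3: P(3, 655) = 214840 and P(3, 656) = 215496; 215058 is not s-gonal.
s = 4: P(4, 463) = 214369 and P(4, 464) = 215296; 215058 is not s-gonal.
s = 6: P(6, 328) = 214840 and P(6, 329) = 216153; 215058 is not s-gonal.
s = 8: P(8, 268) = 214936 and P(8, 269) = 216545; 215058 is not s-gonal.
s = 10: P(10, 232) = 214600 and P(10, 233) = 216457; 215058 is not s-gonal.
s = 11: P(11, 219) = 215058. ✓
s = 12: P(12, 207) = 213417 and P(12, 208) = 215488; 215058 is not s-gonal.
Hits: s ∈ {11} → 1.

1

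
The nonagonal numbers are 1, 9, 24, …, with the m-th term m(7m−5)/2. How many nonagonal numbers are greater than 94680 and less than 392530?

171

The n-th nonagonal number is n(7n−5)/2.
Smallest index with value > 94680: n = 165 (giving 94875).
Largest index with value < 392530: n = 335 (giving 391950).
Indices 165 through 335: 171 terms.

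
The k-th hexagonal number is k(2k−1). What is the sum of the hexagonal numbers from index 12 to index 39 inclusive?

Σ i(2i−1) = 2Σi² − Σi over i = 12..39.
Σi = 780 − 66 = 714 and Σi² = 20540 − 506 = 20034.
2·20034 − 1·714 = 39354.

39354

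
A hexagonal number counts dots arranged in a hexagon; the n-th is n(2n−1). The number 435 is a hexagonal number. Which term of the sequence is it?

15

Set n(2n−1) = 435, giving 2n² − n − 435 = 0.
The discriminant is 1 + 8·435 = 3481, and √3481 = 59.
So n = (1 + 59) / 4 = 60/4 = 15.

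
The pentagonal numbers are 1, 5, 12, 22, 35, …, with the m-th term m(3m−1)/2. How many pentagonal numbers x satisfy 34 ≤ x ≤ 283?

The n-th pentagonal number is n(3n−1)/2.
Smallest index with value ≥ 34: n = 5 (giving 35).
Largest index with value ≤ 283: n = 13 (giving 247).
Indices 5 through 13: 9 terms.

9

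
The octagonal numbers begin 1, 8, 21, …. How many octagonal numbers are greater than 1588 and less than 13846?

The n-th octagonal number is n(3n−2).
Smallest index with value > 1588: n = 24 (giving 1680).
Largest index with value < 13846: n = 68 (giving 13736).
Indices 24 through 68: 45 terms.

45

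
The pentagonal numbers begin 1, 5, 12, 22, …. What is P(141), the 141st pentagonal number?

29751

The 141st pentagonal number is n(3n−1)/2 with n = 141.
141·(3·141 − 1)/2 = 141·422/2 = 141·211 = 29751.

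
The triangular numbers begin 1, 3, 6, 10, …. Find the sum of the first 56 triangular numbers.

Σ i(i+1)/2 = (Σi² + Σi) / 2 over i = 1..56.
Σi = 1596 and Σi² = 60116.
(1·60116 + 1·1596) / 2 = 61712/2 = 30856.

30856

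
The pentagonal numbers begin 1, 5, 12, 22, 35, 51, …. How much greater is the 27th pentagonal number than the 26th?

79

Consecutive pentagonal numbers differ by 3n − 2: here 3·27 − 2 = 79.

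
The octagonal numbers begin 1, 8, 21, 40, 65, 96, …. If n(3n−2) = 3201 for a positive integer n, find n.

33

Set n(3n−2) = 3201, giving 3n² − 2n − 3201 = 0.
So n = (2 + 196) / 6 = 198/6 = 33.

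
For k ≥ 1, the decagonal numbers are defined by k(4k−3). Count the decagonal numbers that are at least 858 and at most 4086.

17

The n-th decagonal number is n(4n−3).
Smallest index with value ≥ 858: n = 16 (giving 976).
Largest index with value ≤ 4086: n = 32 (giving 4000).
Indices 16 through 32: 17 terms.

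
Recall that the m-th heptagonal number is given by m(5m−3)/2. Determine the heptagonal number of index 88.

19228

88·(5·88 − 3)/2 = 88·437/2 = 19228.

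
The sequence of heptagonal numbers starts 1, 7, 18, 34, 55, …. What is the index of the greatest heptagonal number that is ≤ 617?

Solve n(5n−3)/2 ≤ 617 for integer n.
n = 16 gives 616 ≤ 617, while n = 17 gives 697 > 617; so the answer is index 16.

16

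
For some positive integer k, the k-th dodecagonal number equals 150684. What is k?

174

Set n(5n−4) = 150684, giving 5n² − 4n − 150684 = 0.
So n = (4 + 1736) / 10 = 1740/10 = 174.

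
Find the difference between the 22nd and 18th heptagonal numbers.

394

22·(5·22 − 3)/2 = 1177 and 18·(5·18 − 3)/2 = 783.
Difference: 1177 − 783 = 394.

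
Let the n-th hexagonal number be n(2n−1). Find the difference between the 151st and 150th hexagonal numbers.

Consecutive hexagonal numbers differ by 4n − 3: here 4·151 − 3 = 601.

601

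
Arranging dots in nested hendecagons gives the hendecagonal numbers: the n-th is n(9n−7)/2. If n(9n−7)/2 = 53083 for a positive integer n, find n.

109

Set n(9n−7)/2 = 53083, giving 9n² − 7n − 106166 = 0.
The discriminant is 49 + 72·53083 = 3822025, and √3822025 = 1955.
So n = (7 + 1955) / 18 = 1962/18 = 109.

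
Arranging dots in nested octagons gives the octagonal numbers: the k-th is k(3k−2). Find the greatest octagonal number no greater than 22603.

22533

Solve n(3n−2) ≤ 22603 for integer n.
n = 87 gives 22533 ≤ 22603, while n = 88 gives 23056 > 22603; so the answer is 22533.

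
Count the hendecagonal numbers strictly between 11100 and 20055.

17

The n-th hendecagonal number is n(9n−7)/2.
Smallest index with value > 11100: n = 51 (giving 11526).
Largest index with value < 20055: n = 67 (giving 19966).
Indices 51 through 67: 17 terms.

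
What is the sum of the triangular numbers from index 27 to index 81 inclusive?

88605

Σ i(i+1)/2 = (Σi² + Σi) / 2 over i = 27..81.
Σi = 3321 − 351 = 2970 and Σi² = 180441 − 6201 = 174240.
(1·174240 + 1·2970) / 2 = 177210/2 = 88605.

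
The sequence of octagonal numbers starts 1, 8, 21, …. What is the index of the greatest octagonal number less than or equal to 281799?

Solve n(3n−2) ≤ 281799 for integer n.
n = 306 gives 280296 ≤ 281799, while n = 307 gives 282133 > 281799; so the answer is index 306.

306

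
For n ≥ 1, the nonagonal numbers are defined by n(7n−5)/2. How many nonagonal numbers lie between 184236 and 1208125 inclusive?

358

The n-th nonagonal number is n(7n−5)/2.
Smallest index with value ≥ 184236: n = 230 (giving 184575).
Largest index with value ≤ 1208125: n = 587 (giving 1204524).
Indices 230 through 587: 358 terms.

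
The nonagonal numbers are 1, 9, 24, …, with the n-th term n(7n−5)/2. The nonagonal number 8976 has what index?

Set n(7n−5)/2 = 8976, giving 7n² − 5n − 17952 = 0.
The discriminant is 25 + 56·8976 = 502681, and √502681 = 709.
So n = (5 + 709) / 14 = 714/14 = 51.
Check: 51·(7·51 − 5)/2 = 8976. ✓

51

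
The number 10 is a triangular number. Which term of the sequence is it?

4

Set n(n+1)/2 = 10, giving n² + n − 20 = 0.
So n = (-1 + 9) / 2 = 8/2 = 4.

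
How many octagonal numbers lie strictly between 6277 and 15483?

26

The n-th octagonal number is n(3n−2).
Smallest index with value > 6277: n = 47 (giving 6533).
Largest index with value < 15483: n = 72 (giving 15408).
Indices 47 through 72: 26 terms.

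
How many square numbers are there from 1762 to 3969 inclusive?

The n-th square number is n².
Smallest index with value ≥ 1762: n = 42 (giving 1764).
Largest index with value ≤ 3969: n = 63 (giving 3969).
Indices 42 through 63: 22 terms.

22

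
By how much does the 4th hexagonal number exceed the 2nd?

22

4·(2·4 − 1) = 28 and 2·(2·2 − 1) = 6.
Difference: 28 − 6 = 22.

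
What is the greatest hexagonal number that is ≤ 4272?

Solve n(2n−1) ≤ 4272 for integer n.
n = 46 gives 4186 ≤ 4272, while n = 47 gives 4371 > 4272; so the answer is 4186.

4186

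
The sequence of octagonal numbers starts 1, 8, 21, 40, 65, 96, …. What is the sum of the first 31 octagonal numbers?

Σ i(3i−2) = 3Σi² − 2Σi over i = 1..31.
Σi = 496 and Σi² = 10416.
3·10416 − 2·496 = 30256.

30256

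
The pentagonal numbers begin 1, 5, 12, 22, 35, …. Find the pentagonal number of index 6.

The 6th pentagonal number is n(3n−1)/2 with n = 6.
6·(3·6 − 1)/2 = 6·17/2 = 51.

51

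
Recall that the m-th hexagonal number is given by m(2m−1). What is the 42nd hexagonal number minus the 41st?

165

Consecutive hexagonal numbers differ by 4n − 3: here 4·42 − 3 = 165.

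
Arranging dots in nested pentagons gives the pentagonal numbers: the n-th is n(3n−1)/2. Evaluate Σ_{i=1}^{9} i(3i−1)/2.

Σ i(3i−1)/2 = (3Σi² − Σi) / 2 over i = 1..9.
Σi = 45 and Σi² = 285.
(3·285 − 1·45) / 2 = 810/2 = 405.

405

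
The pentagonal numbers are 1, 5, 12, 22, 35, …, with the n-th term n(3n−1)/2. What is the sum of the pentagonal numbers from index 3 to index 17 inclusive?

2595

Σ i(3i−1)/2 = (3Σi² − Σi) / 2 over i = 3..17.
Σi = 153 − 3 = 150 and Σi² = 1785 − 5 = 1780.
(3·1780 − 1·150) / 2 = 5190/2 = 2595.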